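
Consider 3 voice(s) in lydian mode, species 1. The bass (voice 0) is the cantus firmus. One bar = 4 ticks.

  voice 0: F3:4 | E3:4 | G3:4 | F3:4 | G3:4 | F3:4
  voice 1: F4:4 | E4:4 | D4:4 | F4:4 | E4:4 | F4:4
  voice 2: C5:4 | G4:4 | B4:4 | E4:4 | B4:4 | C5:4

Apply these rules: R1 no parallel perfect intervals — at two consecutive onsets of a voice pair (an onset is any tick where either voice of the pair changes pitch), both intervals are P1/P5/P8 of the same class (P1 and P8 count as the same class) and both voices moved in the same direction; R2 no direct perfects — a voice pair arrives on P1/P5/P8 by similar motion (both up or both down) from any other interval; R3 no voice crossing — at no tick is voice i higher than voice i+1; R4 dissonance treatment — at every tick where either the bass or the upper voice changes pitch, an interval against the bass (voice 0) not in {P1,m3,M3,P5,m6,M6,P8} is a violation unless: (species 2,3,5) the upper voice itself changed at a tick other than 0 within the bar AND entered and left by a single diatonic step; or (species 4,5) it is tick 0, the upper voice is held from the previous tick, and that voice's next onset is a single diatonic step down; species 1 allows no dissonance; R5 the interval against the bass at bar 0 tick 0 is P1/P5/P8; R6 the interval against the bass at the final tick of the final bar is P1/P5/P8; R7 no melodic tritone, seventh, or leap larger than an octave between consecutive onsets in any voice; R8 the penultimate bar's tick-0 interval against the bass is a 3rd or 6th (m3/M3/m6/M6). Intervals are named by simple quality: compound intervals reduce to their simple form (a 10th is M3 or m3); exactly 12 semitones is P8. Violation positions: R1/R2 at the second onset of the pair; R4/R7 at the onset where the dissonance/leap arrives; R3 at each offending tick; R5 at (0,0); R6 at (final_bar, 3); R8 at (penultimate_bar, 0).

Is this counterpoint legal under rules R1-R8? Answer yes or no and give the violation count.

bar 0: v0=F3 v1=F4 v2=C5 (P5)
bar 1: v0=E3 v1=E4 v2=G4 (m3)
bar 2: v0=G3 v1=D4 v2=B4 (M3)
bar 3: v0=F3 v1=F4 v2=E4 (M7)
bar 4: v0=G3 v1=E4 v2=B4 (M3)
bar 5: v0=F3 v1=F4 v2=C5 (P5)
  R1 @ bar1.0: F3/F4 P8 -> E3/E4 P8 similar
  R3 @ bar3.0: F4 above E4
  R4 @ bar3.0: F3/E4 M7 untreated
  R3 @ bar3.1: F4 above E4
  R3 @ bar3.2: F4 above E4
  R3 @ bar3.3: F4 above E4
  R1 @ bar5.0: E4/B4 P5 -> F4/C5 P5 similar

No (7 violations)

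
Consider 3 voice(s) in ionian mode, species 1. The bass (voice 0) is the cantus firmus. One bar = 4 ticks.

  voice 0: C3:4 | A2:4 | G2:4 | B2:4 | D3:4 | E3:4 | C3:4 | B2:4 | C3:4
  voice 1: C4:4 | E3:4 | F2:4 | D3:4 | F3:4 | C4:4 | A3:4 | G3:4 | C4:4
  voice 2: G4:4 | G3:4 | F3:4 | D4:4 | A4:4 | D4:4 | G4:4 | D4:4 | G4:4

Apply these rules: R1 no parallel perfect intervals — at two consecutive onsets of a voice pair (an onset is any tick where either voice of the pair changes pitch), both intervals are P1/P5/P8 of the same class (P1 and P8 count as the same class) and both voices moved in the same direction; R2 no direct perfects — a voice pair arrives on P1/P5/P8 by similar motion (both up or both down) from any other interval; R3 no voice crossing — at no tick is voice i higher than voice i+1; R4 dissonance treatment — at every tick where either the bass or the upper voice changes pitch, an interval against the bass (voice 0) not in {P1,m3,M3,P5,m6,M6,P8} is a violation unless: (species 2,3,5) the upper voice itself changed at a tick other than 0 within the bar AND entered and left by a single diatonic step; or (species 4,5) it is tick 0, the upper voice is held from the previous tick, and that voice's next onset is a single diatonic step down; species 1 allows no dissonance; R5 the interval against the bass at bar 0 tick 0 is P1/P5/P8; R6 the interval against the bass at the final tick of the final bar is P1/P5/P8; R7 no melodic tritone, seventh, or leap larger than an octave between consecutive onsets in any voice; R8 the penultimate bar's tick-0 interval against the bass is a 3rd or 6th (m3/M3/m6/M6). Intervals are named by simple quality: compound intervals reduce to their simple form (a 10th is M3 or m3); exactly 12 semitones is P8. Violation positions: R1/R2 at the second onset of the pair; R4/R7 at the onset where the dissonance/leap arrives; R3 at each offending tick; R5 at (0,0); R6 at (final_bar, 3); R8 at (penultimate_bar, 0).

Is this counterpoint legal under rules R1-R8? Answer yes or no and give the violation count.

No (17 violations)

bar 0: v0=C3 v1=C4 v2=G4 (P5)
bar 1: v0=A2 v1=E3 v2=G3 (m7)
bar 2: v0=G2 v1=F2 v2=F3 (m7)
bar 3: v0=B2 v1=D3 v2=D4 (m3)
bar 4: v0=D3 v1=F3 v2=A4 (P5)
bar 5: v0=E3 v1=C4 v2=D4 (m7)
bar 6: v0=C3 v1=A3 v2=G4 (P5)
bar 7: v0=B2 v1=G3 v2=D4 (m3)
bar 8: v0=C3 v1=C4 v2=G4 (P5)
  R2 @ bar1.0: C3/C4 P8 -> A2/E3 P5 similar
  R4 @ bar1.0: A2/G3 m7 untreated
  R2 @ bar2.0: E3/G3 m3 -> F2/F3 P8 similar
  R3 @ bar2.0: G2 above F2
  R4 @ bar2.0: G2/F2 M2 untreated
  R4 @ bar2.0: G2/F3 m7 untreated
  R7 @ bar2.0: E3->F2 leap 11st
  R3 @ bar2.1: G2 above F2
  R3 @ bar2.2: G2 above F2
  R3 @ bar2.3: G2 above F2
  R1 @ bar3.0: F2/F3 P8 -> D3/D4 P8 similar
  R2 @ bar4.0: B2/D4 m3 -> D3/A4 P5 similar
  R4 @ bar5.0: E3/D4 m7 untreated
  R2 @ bar7.0: A3/G4 m7 -> G3/D4 P5 similar
  R1 @ bar8.0: G3/D4 P5 -> C4/G4 P5 similar
  R2 @ bar8.0: B2/G3 m6 -> C3/C4 P8 similar
  R2 @ bar8.0: B2/D4 m3 -> C3/G4 P5 similar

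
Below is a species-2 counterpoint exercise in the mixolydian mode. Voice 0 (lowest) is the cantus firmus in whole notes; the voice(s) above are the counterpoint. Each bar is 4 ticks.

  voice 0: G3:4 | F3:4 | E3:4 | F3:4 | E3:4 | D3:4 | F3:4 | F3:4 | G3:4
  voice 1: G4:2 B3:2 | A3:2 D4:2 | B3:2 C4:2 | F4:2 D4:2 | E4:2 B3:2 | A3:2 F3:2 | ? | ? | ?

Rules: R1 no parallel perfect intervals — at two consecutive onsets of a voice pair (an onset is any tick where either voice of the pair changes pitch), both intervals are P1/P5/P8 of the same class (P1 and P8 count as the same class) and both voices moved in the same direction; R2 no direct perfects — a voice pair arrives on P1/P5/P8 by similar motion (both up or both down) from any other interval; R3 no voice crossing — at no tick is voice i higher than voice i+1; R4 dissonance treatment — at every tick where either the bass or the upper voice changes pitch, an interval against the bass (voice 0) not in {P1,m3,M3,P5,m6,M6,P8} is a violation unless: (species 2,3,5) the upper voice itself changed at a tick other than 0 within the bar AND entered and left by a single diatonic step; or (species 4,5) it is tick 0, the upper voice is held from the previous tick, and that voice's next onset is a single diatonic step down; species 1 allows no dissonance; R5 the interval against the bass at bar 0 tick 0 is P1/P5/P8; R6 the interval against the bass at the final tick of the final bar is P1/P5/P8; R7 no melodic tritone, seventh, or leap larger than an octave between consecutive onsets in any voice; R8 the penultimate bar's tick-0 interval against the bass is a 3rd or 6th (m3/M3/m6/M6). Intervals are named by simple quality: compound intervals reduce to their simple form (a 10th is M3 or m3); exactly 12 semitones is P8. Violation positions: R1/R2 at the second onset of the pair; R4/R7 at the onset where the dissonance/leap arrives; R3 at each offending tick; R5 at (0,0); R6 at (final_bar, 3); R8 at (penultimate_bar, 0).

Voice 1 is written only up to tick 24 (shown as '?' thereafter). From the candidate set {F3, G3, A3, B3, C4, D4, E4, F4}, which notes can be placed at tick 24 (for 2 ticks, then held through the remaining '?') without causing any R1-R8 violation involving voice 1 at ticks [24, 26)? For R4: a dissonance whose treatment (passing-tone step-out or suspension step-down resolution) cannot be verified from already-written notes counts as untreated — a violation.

F3: legal
G3: violates R4
A3: legal
B3: violates R4,R7
C4: violates R2
D4: legal
E4: violates R4,R7
F4: violates R2

{A3, D4, F3}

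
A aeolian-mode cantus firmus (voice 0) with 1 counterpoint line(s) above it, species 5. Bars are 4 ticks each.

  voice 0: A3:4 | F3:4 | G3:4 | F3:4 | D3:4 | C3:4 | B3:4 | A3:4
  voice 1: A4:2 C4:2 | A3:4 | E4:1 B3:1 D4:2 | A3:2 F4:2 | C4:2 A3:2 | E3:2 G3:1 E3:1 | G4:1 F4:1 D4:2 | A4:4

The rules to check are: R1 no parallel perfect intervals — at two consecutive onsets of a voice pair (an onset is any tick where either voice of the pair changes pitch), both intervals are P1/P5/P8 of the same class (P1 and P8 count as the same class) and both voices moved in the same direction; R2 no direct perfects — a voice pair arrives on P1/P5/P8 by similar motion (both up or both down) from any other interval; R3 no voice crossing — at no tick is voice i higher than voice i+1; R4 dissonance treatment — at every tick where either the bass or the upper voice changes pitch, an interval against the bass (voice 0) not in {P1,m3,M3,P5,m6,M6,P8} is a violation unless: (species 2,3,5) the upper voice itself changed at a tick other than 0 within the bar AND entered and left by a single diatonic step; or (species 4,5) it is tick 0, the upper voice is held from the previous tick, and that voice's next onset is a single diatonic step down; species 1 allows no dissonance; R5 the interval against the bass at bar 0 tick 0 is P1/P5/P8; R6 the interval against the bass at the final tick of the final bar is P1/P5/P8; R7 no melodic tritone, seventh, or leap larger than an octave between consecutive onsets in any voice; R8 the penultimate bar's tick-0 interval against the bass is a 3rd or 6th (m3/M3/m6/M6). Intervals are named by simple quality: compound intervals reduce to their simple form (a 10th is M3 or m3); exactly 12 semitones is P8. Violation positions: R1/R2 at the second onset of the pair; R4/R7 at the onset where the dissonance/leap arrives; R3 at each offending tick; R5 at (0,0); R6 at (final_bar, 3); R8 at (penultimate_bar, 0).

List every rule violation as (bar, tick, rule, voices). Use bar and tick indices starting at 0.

bar 0: v0=A3 v1=A4 downbeat P8
bar 1: v0=F3 v1=A3 downbeat M3
bar 2: v0=G3 v1=E4 downbeat M6
bar 3: v0=F3 v1=A3 downbeat M3
bar 4: v0=D3 v1=C4 downbeat m7
bar 5: v0=C3 v1=E3 downbeat M3
bar 6: v0=B3 v1=G4 downbeat m6
bar 7: v0=A3 v1=A4 downbeat P8
  -> R4 @ bar 4 tick 0 v(0, 1): D3/C4 m7 untreated
  -> R7 @ bar 6 tick 0 v(0,): C3->B3 leap 11st
  -> R7 @ bar 6 tick 0 v(1,): E3->G4 leap 15st
  -> R4 @ bar 6 tick 1 v(0, 1): B3/F4 TT untreated

(4, 0, R4, (0, 1))
(6, 0, R7, (0,))
(6, 0, R7, (1,))
(6, 1, R4, (0, 1))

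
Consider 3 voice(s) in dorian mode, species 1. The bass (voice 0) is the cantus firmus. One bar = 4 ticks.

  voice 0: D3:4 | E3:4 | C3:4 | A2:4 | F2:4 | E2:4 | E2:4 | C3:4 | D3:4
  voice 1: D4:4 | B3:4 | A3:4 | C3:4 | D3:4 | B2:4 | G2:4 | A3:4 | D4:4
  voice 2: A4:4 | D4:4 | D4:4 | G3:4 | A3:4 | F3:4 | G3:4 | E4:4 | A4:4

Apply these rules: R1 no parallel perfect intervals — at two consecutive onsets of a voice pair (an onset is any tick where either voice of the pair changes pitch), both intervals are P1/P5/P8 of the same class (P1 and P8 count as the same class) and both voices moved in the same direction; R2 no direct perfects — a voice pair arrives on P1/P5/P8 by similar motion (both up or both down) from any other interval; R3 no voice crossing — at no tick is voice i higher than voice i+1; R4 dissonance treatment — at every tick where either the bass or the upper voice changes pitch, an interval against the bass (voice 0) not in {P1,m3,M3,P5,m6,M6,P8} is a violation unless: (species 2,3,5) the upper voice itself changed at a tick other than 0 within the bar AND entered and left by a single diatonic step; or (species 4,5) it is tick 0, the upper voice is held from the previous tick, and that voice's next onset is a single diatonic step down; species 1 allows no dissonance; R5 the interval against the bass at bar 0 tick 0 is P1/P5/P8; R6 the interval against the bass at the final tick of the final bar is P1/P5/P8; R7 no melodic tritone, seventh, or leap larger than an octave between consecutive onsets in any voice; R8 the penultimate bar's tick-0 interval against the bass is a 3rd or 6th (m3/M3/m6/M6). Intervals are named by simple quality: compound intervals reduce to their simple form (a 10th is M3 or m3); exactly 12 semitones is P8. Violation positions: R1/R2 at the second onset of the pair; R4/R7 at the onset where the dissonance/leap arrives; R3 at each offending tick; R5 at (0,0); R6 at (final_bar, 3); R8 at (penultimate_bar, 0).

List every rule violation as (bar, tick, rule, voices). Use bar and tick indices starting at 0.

(1, 0, R4, (0, 2))
(2, 0, R4, (0, 2))
(3, 0, R2, (1, 2))
(3, 0, R4, (0, 2))
(4, 0, R1, (1, 2))
(5, 0, R2, (0, 1))
(5, 0, R4, (0, 2))
(7, 0, R2, (1, 2))
(7, 0, R7, (1,))
(8, 0, R1, (1, 2))
(8, 0, R2, (0, 1))
(8, 0, R2, (0, 2))

bar 0: v0=D3 v1=D4 v2=A4 downbeat P5
bar 1: v0=E3 v1=B3 v2=D4 downbeat m7
bar 2: v0=C3 v1=A3 v2=D4 downbeat M2
bar 3: v0=A2 v1=C3 v2=G3 downbeat m7
bar 4: v0=F2 v1=D3 v2=A3 downbeat M3
bar 5: v0=E2 v1=B2 v2=F3 downbeat m2
bar 6: v0=E2 v1=G2 v2=G3 downbeat m3
bar 7: v0=C3 v1=A3 v2=E4 downbeat M3
bar 8: v0=D3 v1=D4 v2=A4 downbeat P5
  -> R4 @ bar 1 tick 0 v(0, 2): E3/D4 m7 untreated
  -> R4 @ bar 2 tick 0 v(0, 2): C3/D4 M2 untreated
  -> R2 @ bar 3 tick 0 v(1, 2): A3/D4 P4 -> C3/G3 P5 similar
  -> R4 @ bar 3 tick 0 v(0, 2): A2/G3 m7 untreated
  -> R1 @ bar 4 tick 0 v(1, 2): C3/G3 P5 -> D3/A3 P5 similar
  -> R2 @ bar 5 tick 0 v(0, 1): F2/D3 M6 -> E2/B2 P5 similar
  -> R4 @ bar 5 tick 0 v(0, 2): E2/F3 m2 untreated
  -> R2 @ bar 7 tick 0 v(1, 2): G2/G3 P8 -> A3/E4 P5 similar
  -> R7 @ bar 7 tick 0 v(1,): G2->A3 leap 14st
  -> R1 @ bar 8 tick 0 v(1, 2): A3/E4 P5 -> D4/A4 P5 similar
  -> R2 @ bar 8 tick 0 v(0, 1): C3/A3 M6 -> D3/D4 P8 similar
  -> R2 @ bar 8 tick 0 v(0, 2): C3/E4 M3 -> D3/A4 P5 similar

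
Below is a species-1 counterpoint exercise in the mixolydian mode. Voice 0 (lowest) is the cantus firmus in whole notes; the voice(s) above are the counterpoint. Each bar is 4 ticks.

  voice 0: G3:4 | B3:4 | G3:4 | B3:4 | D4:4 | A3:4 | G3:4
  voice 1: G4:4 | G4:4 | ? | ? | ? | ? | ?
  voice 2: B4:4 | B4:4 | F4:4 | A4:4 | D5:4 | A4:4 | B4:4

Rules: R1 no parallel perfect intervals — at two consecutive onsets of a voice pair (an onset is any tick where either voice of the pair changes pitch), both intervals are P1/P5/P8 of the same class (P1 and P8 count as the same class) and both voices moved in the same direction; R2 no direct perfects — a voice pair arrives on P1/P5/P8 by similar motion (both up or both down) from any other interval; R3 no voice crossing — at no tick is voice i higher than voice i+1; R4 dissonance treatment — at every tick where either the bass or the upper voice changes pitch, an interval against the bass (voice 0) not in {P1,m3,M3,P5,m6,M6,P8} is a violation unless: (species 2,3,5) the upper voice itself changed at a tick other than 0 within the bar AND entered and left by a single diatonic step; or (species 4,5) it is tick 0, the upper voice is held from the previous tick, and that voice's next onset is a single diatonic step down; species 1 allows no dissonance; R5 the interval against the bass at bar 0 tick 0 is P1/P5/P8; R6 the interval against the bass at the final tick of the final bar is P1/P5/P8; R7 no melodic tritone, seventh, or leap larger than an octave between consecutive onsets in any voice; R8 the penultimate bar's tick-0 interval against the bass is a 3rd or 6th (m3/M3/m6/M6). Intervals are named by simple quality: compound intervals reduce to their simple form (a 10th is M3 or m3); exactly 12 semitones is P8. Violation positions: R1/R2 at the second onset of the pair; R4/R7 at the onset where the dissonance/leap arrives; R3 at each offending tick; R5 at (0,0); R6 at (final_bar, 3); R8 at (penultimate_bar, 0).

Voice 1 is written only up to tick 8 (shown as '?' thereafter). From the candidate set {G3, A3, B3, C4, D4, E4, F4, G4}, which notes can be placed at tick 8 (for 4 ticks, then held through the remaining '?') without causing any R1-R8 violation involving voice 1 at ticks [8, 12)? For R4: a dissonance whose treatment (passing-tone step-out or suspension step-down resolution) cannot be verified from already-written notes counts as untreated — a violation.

{B3, E4}

G3: violates R2
A3: violates R4,R7
B3: legal
C4: violates R4
D4: violates R2
E4: legal
F4: violates R2,R4
G4: violates R3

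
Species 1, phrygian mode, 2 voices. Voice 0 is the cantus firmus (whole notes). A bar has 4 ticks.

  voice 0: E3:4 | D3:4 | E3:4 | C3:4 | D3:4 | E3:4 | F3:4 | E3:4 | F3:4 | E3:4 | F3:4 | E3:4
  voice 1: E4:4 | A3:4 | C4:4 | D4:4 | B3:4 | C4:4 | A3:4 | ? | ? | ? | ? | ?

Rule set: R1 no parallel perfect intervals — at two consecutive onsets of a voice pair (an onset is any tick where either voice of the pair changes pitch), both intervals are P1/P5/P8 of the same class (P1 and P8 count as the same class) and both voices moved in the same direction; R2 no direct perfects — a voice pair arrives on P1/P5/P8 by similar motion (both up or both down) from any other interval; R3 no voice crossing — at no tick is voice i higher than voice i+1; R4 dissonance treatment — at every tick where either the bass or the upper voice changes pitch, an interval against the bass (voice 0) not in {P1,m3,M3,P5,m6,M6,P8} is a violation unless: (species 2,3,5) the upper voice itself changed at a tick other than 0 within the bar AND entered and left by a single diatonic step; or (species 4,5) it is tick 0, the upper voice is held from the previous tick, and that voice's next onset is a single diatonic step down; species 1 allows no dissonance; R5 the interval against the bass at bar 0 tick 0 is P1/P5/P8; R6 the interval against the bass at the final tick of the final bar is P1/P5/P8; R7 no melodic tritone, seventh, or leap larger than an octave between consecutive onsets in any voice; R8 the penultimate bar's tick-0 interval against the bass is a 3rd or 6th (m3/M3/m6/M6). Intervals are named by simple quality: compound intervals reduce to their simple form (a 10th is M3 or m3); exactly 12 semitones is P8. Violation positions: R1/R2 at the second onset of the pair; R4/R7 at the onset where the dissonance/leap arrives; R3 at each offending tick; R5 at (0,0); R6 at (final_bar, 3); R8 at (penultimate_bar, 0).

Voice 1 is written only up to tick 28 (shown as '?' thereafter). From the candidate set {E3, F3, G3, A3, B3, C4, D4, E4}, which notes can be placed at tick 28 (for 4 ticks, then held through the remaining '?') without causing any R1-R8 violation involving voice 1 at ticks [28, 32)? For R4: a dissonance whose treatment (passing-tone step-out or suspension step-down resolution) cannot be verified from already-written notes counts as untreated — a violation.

{B3, C4, E4, G3}

E3: violates R2
F3: violates R4
G3: legal
A3: violates R4
B3: legal
C4: legal
D4: violates R4
E4: legal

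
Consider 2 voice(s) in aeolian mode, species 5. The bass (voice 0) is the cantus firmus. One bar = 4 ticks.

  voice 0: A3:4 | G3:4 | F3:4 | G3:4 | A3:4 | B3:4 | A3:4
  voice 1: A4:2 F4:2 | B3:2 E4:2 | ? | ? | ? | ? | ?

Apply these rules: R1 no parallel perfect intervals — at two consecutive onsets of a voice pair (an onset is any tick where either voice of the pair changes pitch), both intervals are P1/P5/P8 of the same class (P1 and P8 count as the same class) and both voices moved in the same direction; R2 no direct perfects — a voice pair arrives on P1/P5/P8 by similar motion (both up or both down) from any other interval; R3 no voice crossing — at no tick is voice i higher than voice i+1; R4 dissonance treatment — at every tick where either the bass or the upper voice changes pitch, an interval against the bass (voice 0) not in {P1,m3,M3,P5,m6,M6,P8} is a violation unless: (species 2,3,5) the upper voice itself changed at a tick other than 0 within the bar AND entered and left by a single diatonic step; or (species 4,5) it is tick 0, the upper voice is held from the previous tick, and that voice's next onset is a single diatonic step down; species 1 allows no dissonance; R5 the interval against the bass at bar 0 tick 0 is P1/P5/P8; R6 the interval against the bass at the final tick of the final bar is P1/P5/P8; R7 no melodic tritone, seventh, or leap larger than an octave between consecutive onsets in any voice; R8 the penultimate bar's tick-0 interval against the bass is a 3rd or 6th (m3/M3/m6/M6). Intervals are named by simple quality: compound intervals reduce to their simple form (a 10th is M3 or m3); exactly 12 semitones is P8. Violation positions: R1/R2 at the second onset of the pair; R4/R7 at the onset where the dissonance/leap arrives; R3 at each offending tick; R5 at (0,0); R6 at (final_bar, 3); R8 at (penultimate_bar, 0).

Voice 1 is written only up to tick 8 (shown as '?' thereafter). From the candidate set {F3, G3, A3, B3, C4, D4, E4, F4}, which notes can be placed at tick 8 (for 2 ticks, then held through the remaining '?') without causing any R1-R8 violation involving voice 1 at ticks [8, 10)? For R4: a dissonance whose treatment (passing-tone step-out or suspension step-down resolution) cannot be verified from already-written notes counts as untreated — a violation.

{A3, D4, F4}

F3: violates R2,R7
G3: violates R4
A3: legal
B3: violates R4
C4: violates R2
D4: legal
E4: violates R4
F4: legal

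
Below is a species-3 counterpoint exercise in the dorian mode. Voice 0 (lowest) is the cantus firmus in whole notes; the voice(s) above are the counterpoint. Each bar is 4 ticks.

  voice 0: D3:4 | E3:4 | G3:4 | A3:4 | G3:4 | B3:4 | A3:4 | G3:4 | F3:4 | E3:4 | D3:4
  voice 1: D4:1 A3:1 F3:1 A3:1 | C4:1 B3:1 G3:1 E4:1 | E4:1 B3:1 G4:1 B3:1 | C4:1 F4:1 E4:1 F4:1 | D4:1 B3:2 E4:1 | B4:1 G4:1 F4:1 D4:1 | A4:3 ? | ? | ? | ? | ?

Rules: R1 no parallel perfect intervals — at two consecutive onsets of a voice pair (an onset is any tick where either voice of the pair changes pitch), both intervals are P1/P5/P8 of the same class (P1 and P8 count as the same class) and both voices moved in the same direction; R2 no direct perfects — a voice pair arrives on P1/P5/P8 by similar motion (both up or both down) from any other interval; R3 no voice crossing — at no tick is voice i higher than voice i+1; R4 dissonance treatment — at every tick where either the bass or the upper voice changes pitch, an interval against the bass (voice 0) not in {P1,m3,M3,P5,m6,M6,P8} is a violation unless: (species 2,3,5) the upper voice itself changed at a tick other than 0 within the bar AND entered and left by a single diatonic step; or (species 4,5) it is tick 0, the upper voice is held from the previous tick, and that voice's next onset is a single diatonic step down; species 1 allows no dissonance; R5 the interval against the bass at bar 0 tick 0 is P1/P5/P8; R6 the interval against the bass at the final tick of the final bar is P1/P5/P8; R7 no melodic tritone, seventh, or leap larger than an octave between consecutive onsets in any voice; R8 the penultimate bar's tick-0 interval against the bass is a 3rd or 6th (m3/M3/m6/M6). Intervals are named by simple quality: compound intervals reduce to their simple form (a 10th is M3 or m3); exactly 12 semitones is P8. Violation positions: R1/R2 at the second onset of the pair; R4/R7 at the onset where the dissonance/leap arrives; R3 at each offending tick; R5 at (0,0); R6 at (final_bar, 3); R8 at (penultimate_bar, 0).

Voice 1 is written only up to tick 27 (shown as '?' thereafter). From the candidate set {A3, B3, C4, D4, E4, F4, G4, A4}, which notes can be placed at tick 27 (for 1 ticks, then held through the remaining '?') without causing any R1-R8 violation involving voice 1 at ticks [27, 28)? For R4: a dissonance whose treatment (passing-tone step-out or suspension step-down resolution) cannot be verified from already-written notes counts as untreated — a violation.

{A3, A4, C4, E4, F4}

A3: legal
B3: violates R4,R7
C4: legal
D4: violates R4
E4: legal
F4: legal
G4: violates R4
A4: legal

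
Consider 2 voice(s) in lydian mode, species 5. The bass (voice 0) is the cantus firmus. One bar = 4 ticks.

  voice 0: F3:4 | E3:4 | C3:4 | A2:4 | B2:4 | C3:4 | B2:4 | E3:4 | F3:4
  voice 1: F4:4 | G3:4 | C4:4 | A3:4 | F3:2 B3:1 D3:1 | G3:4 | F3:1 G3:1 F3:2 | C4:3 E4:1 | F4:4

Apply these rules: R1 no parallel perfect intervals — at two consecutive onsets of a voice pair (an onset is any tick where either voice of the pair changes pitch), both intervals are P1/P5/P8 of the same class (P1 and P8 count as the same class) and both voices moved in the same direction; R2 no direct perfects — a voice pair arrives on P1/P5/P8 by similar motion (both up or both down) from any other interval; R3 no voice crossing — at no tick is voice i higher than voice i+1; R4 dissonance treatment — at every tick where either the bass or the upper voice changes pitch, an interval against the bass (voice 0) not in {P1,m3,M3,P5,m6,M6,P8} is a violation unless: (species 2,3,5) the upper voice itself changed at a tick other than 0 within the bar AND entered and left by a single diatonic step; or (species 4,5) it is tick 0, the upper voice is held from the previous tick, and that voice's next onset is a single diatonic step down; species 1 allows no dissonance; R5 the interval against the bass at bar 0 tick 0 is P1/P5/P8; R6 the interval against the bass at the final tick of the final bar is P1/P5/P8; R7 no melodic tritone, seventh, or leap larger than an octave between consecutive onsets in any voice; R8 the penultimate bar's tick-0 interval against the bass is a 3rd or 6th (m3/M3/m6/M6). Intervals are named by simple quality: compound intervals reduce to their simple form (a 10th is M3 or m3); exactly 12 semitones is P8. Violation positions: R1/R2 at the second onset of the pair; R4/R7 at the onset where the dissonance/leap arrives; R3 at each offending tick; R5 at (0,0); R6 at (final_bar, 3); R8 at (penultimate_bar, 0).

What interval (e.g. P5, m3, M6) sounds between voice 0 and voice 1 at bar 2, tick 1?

voice 0=C3 voice 1=C4 -> P8

P8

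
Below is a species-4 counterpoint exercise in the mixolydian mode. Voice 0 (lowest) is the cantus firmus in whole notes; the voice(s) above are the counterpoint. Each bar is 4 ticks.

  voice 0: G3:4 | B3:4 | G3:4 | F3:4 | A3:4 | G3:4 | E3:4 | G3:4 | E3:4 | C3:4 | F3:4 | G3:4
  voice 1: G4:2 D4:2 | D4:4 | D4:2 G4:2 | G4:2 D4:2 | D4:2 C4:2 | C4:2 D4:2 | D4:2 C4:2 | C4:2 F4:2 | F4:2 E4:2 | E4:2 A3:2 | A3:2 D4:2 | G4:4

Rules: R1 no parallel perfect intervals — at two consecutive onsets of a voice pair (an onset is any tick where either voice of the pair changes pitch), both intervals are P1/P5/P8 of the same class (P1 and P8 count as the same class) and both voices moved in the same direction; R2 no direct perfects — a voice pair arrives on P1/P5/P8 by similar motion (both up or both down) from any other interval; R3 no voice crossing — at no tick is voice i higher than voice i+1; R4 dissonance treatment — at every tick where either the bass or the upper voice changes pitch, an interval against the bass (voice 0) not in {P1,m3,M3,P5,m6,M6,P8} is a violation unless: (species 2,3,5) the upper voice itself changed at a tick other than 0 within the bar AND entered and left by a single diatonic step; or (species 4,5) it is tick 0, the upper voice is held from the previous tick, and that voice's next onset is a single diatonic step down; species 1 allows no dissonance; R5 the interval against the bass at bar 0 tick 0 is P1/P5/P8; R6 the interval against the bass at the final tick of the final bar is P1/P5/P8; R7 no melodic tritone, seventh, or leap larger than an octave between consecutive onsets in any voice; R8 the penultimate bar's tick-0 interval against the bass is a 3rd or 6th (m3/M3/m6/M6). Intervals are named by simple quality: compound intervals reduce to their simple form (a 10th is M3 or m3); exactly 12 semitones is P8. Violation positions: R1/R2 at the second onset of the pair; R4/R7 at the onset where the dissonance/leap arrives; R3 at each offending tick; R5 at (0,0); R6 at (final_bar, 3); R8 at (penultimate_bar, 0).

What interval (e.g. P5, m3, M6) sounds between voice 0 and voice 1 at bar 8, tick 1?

voice 0=E3 voice 1=F4 -> m2

m2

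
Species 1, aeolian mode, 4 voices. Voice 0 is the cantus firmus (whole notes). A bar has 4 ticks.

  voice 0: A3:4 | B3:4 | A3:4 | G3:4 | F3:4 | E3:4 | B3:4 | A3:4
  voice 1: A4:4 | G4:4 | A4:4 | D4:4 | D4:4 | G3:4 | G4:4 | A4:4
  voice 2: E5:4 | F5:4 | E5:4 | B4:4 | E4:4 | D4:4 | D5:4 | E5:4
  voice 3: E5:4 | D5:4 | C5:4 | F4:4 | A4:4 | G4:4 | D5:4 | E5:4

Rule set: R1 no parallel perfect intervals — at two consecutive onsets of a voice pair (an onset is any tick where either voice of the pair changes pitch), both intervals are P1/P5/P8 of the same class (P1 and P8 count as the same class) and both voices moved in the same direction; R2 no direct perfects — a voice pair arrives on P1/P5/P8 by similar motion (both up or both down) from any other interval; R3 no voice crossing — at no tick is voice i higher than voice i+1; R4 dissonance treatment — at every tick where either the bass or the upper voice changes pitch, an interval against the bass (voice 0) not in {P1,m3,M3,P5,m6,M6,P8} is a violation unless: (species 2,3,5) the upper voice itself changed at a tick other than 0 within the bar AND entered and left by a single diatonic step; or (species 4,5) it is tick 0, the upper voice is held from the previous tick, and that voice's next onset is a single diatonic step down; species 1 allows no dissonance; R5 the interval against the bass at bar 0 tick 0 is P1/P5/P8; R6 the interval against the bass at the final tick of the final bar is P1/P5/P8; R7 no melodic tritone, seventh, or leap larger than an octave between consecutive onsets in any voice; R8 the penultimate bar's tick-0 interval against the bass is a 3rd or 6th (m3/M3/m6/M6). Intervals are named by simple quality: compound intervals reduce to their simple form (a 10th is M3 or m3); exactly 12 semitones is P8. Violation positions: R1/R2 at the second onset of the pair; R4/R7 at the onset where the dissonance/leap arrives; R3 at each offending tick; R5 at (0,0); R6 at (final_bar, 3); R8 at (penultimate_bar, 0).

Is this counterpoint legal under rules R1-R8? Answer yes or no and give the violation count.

bar 0: v0=A3 v1=A4 v2=E5 v3=E5 (P5)
bar 1: v0=B3 v1=G4 v2=F5 v3=D5 (m3)
bar 2: v0=A3 v1=A4 v2=E5 v3=C5 (m3)
bar 3: v0=G3 v1=D4 v2=B4 v3=F4 (m7)
bar 4: v0=F3 v1=D4 v2=E4 v3=A4 (M3)
bar 5: v0=E3 v1=G3 v2=D4 v3=G4 (m3)
bar 6: v0=B3 v1=G4 v2=D5 v3=D5 (m3)
bar 7: v0=A3 v1=A4 v2=E5 v3=E5 (P5)
  R1 @ bar1.0: A4/E5 P5 -> G4/D5 P5 similar
  R3 @ bar1.0: F5 above D5
  R4 @ bar1.0: B3/F5 TT untreated
  R3 @ bar1.1: F5 above D5
  R3 @ bar1.2: F5 above D5
  R3 @ bar1.3: F5 above D5
  R2 @ bar2.0: B3/F5 TT -> A3/E5 P5 similar
  R3 @ bar2.0: E5 above C5
  R3 @ bar2.1: E5 above C5
  R3 @ bar2.2: E5 above C5
  R3 @ bar2.3: E5 above C5
  R2 @ bar3.0: A3/A4 P8 -> G3/D4 P5 similar
  R3 @ bar3.0: B4 above F4
  R4 @ bar3.0: G3/F4 m7 untreated
  R3 @ bar3.1: B4 above F4
  R3 @ bar3.2: B4 above F4
  R3 @ bar3.3: B4 above F4
  R4 @ bar4.0: F3/E4 M7 untreated
  R2 @ bar5.0: D4/E4 M2 -> G3/D4 P5 similar
  R2 @ bar5.0: D4/A4 P5 -> G3/G4 P8 similar
  R4 @ bar5.0: E3/D4 m7 untreated
  R1 @ bar6.0: G3/D4 P5 -> G4/D5 P5 similar
  R2 @ bar6.0: G3/G4 P8 -> G4/D5 P5 similar
  R2 @ bar6.0: D4/G4 P4 -> D5/D5 P1 similar
  R1 @ bar7.0: G4/D5 P5 -> A4/E5 P5 similar
  R1 @ bar7.0: G4/D5 P5 -> A4/E5 P5 similar
  R1 @ bar7.0: D5/D5 P1 -> E5/E5 P1 similar

No (27 violations)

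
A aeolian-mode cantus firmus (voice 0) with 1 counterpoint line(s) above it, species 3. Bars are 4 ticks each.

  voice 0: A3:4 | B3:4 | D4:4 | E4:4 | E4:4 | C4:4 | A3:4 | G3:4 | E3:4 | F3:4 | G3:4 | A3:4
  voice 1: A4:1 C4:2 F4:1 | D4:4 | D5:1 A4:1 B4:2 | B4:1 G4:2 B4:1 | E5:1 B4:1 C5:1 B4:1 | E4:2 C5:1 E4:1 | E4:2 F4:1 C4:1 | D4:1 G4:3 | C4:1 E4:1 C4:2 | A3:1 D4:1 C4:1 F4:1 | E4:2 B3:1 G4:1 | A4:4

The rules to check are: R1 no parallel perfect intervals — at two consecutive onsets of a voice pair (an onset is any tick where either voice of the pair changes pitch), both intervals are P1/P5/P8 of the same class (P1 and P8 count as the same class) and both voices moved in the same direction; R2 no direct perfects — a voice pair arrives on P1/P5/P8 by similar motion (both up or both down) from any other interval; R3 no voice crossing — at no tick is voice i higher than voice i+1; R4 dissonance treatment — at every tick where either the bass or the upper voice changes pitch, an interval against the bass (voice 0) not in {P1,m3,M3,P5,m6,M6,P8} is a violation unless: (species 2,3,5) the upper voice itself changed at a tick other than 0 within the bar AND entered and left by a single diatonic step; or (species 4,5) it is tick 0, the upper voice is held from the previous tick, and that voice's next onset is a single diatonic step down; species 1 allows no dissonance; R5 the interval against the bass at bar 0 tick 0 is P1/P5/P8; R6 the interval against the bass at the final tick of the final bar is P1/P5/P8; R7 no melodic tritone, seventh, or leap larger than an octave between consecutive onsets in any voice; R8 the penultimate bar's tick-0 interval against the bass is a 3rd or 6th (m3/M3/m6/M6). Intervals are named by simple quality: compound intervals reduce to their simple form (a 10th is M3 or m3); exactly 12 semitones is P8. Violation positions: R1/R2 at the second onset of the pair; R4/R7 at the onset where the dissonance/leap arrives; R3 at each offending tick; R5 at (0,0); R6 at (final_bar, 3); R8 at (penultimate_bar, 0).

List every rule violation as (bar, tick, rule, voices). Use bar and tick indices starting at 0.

bar 0: v0=A3 v1=A4 downbeat P8
bar 1: v0=B3 v1=D4 downbeat m3
bar 2: v0=D4 v1=D5 downbeat P8
bar 3: v0=E4 v1=B4 downbeat P5
bar 4: v0=E4 v1=E5 downbeat P8
bar 5: v0=C4 v1=E4 downbeat M3
bar 6: v0=A3 v1=E4 downbeat P5
bar 7: v0=G3 v1=D4 downbeat P5
bar 8: v0=E3 v1=C4 downbeat m6
bar 9: v0=F3 v1=A3 downbeat M3
bar 10: v0=G3 v1=E4 downbeat M6
bar 11: v0=A3 v1=A4 downbeat P8
  -> R2 @ bar 2 tick 0 v(0, 1): B3/D4 m3 -> D4/D5 P8 similar
  -> R1 @ bar 11 tick 0 v(0, 1): G3/G4 P8 -> A3/A4 P8 similar

(2, 0, R2, (0, 1))
(11, 0, R1, (0, 1))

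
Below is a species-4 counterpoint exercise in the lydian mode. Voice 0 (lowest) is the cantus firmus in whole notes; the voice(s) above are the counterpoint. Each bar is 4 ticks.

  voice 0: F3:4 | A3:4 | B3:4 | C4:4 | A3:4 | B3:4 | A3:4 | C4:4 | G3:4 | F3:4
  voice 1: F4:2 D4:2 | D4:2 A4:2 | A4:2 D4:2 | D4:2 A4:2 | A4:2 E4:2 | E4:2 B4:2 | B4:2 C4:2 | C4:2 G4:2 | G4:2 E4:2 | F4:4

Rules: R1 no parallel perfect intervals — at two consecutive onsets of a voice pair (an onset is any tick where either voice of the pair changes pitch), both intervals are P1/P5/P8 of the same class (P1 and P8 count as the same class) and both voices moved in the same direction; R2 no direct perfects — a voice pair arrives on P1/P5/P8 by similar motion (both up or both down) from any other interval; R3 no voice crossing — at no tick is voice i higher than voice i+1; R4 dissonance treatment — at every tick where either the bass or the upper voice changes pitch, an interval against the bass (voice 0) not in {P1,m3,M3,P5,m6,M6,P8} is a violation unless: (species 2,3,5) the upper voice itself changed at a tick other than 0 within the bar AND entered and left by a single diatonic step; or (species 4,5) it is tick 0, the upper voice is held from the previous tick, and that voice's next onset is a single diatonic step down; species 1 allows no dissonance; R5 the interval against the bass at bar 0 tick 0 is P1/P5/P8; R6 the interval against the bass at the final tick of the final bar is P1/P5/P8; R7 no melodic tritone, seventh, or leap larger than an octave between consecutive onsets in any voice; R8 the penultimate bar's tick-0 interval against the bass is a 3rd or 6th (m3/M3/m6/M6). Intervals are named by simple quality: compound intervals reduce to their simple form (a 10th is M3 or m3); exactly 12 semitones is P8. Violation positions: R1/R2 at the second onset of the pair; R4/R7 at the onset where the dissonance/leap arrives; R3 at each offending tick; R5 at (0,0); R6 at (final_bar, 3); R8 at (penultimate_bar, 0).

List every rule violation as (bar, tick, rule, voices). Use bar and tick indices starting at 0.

(1, 0, R4, (0, 1))
(2, 0, R4, (0, 1))
(3, 0, R4, (0, 1))
(5, 0, R4, (0, 1))
(6, 0, R4, (0, 1))
(6, 2, R7, (1,))
(8, 0, R8, (0, 1))

bar 0: v0=F3 v1=F4 downbeat P8
bar 1: v0=A3 v1=D4 downbeat P4
bar 2: v0=B3 v1=A4 downbeat m7
bar 3: v0=C4 v1=D4 downbeat M2
bar 4: v0=A3 v1=A4 downbeat P8
bar 5: v0=B3 v1=E4 downbeat P4
bar 6: v0=A3 v1=B4 downbeat M2
bar 7: v0=C4 v1=C4 downbeat P1
bar 8: v0=G3 v1=G4 downbeat P8
bar 9: v0=F3 v1=F4 downbeat P8
  -> R4 @ bar 1 tick 0 v(0, 1): A3/D4 P4 untreated
  -> R4 @ bar 2 tick 0 v(0, 1): B3/A4 m7 untreated
  -> R4 @ bar 3 tick 0 v(0, 1): C4/D4 M2 untreated
  -> R4 @ bar 5 tick 0 v(0, 1): B3/E4 P4 untreated
  -> R4 @ bar 6 tick 0 v(0, 1): A3/B4 M2 untreated
  -> R7 @ bar 6 tick 2 v(1,): B4->C4 leap 11st
  -> R8 @ bar 8 tick 0 v(0, 1): penult P8 not 3rd/6th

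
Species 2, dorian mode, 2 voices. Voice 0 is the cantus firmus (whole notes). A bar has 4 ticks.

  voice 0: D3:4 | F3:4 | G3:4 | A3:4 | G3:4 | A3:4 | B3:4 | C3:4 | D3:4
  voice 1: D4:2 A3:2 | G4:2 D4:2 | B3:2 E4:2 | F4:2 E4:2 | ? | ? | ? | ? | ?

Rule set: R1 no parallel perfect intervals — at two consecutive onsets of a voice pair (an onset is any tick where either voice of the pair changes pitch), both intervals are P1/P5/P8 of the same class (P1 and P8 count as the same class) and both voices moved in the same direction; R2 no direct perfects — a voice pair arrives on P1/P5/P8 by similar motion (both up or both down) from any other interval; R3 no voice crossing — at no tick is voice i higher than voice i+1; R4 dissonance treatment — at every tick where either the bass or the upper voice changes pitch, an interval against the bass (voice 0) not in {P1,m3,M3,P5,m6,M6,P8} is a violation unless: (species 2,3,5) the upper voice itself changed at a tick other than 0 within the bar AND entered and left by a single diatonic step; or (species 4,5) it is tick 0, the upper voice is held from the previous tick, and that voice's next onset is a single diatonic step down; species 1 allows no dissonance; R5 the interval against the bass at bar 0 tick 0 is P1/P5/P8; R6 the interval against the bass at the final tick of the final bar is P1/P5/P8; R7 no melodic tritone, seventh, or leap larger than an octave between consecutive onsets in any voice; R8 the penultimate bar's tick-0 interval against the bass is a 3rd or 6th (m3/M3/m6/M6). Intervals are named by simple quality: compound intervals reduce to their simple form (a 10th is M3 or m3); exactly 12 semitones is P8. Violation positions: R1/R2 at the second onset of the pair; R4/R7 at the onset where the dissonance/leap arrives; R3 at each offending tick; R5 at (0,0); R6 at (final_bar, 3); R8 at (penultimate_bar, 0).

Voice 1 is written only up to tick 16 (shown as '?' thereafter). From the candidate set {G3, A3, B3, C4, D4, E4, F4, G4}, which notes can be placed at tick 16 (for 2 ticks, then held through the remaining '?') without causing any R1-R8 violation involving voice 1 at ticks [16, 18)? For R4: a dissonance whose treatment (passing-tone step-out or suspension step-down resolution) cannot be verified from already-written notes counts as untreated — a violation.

G3: violates R2
A3: violates R4
B3: legal
C4: violates R4
D4: violates R1
E4: legal
F4: violates R4
G4: legal

{B3, E4, G4}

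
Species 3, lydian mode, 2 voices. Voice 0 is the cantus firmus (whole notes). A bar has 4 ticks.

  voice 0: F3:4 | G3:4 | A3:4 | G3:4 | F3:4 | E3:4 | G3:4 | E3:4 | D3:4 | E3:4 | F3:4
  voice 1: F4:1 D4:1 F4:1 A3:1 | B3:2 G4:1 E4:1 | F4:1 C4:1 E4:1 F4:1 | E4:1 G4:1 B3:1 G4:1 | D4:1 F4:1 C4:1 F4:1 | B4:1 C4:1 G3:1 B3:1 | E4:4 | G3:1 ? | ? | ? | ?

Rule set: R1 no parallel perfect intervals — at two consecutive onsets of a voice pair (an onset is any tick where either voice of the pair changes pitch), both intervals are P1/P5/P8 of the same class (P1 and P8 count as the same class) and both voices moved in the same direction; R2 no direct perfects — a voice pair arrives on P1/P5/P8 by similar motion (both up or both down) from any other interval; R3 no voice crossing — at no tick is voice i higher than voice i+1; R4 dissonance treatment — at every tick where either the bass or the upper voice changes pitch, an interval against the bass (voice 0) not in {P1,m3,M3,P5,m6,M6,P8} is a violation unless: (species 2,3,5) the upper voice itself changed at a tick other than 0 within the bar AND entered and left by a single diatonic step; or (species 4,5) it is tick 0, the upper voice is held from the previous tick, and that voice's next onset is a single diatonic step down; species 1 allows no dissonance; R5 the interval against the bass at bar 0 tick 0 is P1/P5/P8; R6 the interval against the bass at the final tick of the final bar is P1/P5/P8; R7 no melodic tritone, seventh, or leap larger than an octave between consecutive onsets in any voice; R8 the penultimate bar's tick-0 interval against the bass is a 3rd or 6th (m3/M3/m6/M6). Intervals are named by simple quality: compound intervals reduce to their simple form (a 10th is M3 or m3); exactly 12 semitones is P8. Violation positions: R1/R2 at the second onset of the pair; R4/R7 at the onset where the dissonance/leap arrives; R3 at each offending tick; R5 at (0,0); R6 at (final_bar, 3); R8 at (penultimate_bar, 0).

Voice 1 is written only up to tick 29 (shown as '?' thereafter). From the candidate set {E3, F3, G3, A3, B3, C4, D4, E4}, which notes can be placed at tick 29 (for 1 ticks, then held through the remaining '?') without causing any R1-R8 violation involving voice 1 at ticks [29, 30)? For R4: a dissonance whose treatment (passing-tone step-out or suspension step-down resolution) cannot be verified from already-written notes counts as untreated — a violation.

E3: legal
F3: violates R4
G3: legal
A3: violates R4
B3: legal
C4: legal
D4: violates R4
E4: legal

{B3, C4, E3, E4, G3}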